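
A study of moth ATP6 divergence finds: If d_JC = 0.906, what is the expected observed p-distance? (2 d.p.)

0.53

p = (3/4)(1 − e^(−4d/3)) = 0.75 × (1 − e^(-1.208)) = 0.75 × (1 − 0.298794) = 0.525905.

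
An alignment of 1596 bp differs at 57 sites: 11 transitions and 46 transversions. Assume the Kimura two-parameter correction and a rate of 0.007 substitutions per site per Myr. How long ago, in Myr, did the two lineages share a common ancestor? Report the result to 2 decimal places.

2.62

P = 11/1596 ≈ 0.006892 and Q = 46/1596 ≈ 0.028822.
Under the Kimura two-parameter model, d = −½ ln(1 − 2P − Q) − ¼ ln(1 − 2Q).
1 − 2P − Q = 0.957394, giving −½ ln(0.957394) = 0.021770.
1 − 2Q = 0.942356, giving −¼ ln(0.942356) = 0.014843.
d = 0.021770 + 0.014843 = 0.036613.
Under a molecular clock d = 2μt, so t = d/(2μ) = 0.036613 / (2 × 0.007) = 2.62 Myr.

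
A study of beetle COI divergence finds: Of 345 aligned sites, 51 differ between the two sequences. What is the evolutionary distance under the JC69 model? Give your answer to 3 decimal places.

p = 51/345 ≈ 0.147826.
d = −(3/4) ln(1 − 4p/3) = −0.75 ln(1 − 0.197101) = −0.75 ln(0.802899)
  = −0.75 × (-0.219526) = 0.164645 substitutions/site.

0.165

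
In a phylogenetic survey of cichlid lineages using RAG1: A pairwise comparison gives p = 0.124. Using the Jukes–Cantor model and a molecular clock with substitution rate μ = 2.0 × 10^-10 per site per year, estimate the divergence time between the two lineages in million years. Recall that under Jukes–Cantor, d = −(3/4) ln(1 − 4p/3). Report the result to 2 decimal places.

d = −(3/4) ln(1 − 4p/3) = −0.75 ln(1 − 0.165333) = −0.75 ln(0.834667)
  = −0.75 × (-0.180722) = 0.135542 substitutions/site.
Under a molecular clock d = 2μt, so t = d/(2μ) = 0.135542 / (2 × 2.0 × 10^-10) = 338.86 million years.

338.86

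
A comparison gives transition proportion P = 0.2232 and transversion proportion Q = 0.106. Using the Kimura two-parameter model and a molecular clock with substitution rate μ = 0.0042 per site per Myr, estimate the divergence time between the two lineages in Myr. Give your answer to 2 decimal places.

Under the Kimura two-parameter model, d = −½ ln(1 − 2P − Q) − ¼ ln(1 − 2Q).
1 − 2P − Q = 0.4476, giving −½ ln(0.4476) = 0.401928.
1 − 2Q = 0.788, giving −¼ ln(0.788) = 0.059564.
d = 0.401928 + 0.059564 = 0.461492.
Under a molecular clock d = 2μt, so t = d/(2μ) = 0.461492 / (2 × 0.0042) = 54.94 Myr.

54.94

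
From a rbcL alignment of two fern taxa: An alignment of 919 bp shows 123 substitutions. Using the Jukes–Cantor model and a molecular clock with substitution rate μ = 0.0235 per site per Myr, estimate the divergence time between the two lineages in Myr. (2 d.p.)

p = 123/919 ≈ 0.133841.
d = −(3/4) ln(1 − 4p/3) = −0.75 ln(1 − 0.178455) = −0.75 ln(0.821545)
  = −0.75 × (-0.196569) = 0.147427 substitutions/site.
Under a molecular clock d = 2μt, so t = d/(2μ) = 0.147427 / (2 × 0.0235) = 3.14 Myr.

3.14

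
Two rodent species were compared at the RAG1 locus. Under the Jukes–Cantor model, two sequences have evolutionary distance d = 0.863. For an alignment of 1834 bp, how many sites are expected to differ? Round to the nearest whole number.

Invert JC69: p = (3/4)(1 − e^(−4d/3)) = 0.75 × (1 − e^(-1.150667)) = 0.75 × (1 − 0.316426) = 0.512681.
Expected differing sites = pL ≈ 0.512681 × 1834 = 940.256954 ≈ 940.

940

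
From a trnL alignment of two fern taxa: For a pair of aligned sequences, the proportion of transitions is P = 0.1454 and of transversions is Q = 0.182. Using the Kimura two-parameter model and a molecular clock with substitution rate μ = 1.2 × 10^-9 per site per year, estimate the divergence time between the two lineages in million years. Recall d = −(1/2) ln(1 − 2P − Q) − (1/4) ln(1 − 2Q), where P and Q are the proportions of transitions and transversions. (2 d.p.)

Under the Kimura two-parameter model, d = −½ ln(1 − 2P − Q) − ¼ ln(1 − 2Q).
1 − 2P − Q = 0.5272, giving −½ ln(0.5272) = 0.320088.
1 − 2Q = 0.636, giving −¼ ln(0.636) = 0.113139.
d = 0.320088 + 0.113139 = 0.433227.
Under a molecular clock d = 2μt, so t = d/(2μ) = 0.433227 / (2 × 1.2 × 10^-9) = 180.51 million years.

180.51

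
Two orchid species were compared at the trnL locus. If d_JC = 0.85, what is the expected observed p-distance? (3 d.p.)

0.509

p = (3/4)(1 − e^(−4d/3)) = 0.75 × (1 − e^(-1.133333)) = 0.75 × (1 − 0.321958) = 0.508532.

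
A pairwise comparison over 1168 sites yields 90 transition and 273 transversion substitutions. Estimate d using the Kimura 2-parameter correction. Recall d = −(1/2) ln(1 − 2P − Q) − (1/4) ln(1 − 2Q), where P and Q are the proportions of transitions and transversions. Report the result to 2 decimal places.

P = 90/1168 ≈ 0.077055 and Q = 273/1168 ≈ 0.233733.
Under the Kimura two-parameter model, d = −½ ln(1 − 2P − Q) − ¼ ln(1 − 2Q).
1 − 2P − Q = 0.612157, giving −½ ln(0.612157) = 0.245383.
1 − 2Q = 0.532534, giving −¼ ln(0.532534) = 0.157527.
d = 0.245383 + 0.157527 = 0.402910.

0.40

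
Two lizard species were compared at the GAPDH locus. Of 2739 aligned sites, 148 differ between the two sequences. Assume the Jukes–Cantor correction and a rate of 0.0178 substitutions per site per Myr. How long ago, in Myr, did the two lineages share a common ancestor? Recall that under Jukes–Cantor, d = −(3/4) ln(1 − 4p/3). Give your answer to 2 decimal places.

p = 148/2739 ≈ 0.054034.
d = −(3/4) ln(1 − 4p/3) = −0.75 ln(1 − 0.072045) = −0.75 ln(0.927955)
  = −0.75 × (-0.074772) = 0.056079 substitutions/site.
Under a molecular clock d = 2μt, so t = d/(2μ) = 0.056079 / (2 × 0.0178) = 1.58 Myr.

1.58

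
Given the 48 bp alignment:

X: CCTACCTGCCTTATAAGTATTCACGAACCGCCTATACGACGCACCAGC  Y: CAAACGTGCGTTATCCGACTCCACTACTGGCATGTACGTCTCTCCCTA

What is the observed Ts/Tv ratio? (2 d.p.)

0.17

Transitions are A↔G and C↔T; transversions are all other mismatches.
Transitions: 3. Transversions: 18.
R = 3/18 = 0.166666… ≈ 0.17 (to 2 d.p.).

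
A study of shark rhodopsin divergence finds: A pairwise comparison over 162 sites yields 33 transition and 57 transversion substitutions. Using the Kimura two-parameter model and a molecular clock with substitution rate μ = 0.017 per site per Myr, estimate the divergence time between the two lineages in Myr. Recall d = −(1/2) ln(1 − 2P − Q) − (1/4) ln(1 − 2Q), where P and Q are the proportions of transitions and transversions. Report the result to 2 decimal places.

P = 33/162 ≈ 0.203704 and Q = 57/162 ≈ 0.351852.
Under the Kimura two-parameter model, d = −½ ln(1 − 2P − Q) − ¼ ln(1 − 2Q).
1 − 2P − Q = 0.24074, giving −½ ln(0.24074) = 0.712019.
1 − 2Q = 0.296296, giving −¼ ln(0.296296) = 0.304099.
d = 0.712019 + 0.304099 = 1.016118.
Under a molecular clock d = 2μt, so t = d/(2μ) = 1.016118 / (2 × 0.017) = 29.89 Myr.

29.89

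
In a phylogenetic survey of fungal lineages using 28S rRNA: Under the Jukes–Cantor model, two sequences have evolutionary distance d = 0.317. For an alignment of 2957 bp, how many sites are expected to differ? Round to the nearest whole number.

Invert JC69: p = (3/4)(1 − e^(−4d/3)) = 0.75 × (1 − e^(-0.422667)) = 0.75 × (1 − 0.655297) = 0.258527.
Expected differing sites = pL ≈ 0.258527 × 2957 = 764.464339 ≈ 764.

764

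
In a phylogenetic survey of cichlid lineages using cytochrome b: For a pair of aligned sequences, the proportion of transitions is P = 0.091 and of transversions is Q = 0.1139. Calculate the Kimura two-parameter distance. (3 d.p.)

0.240

Under the Kimura two-parameter model, d = −½ ln(1 − 2P − Q) − ¼ ln(1 − 2Q).
1 − 2P − Q = 0.7041, giving −½ ln(0.7041) = 0.175417.
1 − 2Q = 0.7722, giving −¼ ln(0.7722) = 0.064628.
d = 0.175417 + 0.064628 = 0.240045.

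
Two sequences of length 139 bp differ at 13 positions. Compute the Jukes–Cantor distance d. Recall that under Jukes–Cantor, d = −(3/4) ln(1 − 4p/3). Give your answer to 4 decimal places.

0.0999

p = 13/139 ≈ 0.093525.
d = −(3/4) ln(1 − 4p/3) = −0.75 ln(1 − 0.1247) = −0.75 ln(0.8753)
  = −0.75 × (-0.133189) = 0.099892 substitutions/site.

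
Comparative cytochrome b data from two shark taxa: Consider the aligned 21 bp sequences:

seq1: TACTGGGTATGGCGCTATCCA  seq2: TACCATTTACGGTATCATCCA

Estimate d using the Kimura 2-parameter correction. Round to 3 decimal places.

0.770

Of 21 sites, 7 differences are transitions and 2 are transversions, so P = 7/21 ≈ 0.333333 and Q = 2/21 ≈ 0.095238.
Under the Kimura two-parameter model, d = −½ ln(1 − 2P − Q) − ¼ ln(1 − 2Q).
1 − 2P − Q = 0.238096, giving −½ ln(0.238096) = 0.717541.
1 − 2Q = 0.809524, giving −¼ ln(0.809524) = 0.052827.
d = 0.717541 + 0.052827 = 0.770368.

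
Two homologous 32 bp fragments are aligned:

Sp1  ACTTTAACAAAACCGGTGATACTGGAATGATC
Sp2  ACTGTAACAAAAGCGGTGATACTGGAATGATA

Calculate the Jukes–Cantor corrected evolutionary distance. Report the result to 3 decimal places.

The sequences differ at 3 of 32 sites (4, 13, 32), so p = 3/32 = 0.09375.
d = −(3/4) ln(1 − 4p/3) = −0.75 ln(1 − 0.125) = −0.75 ln(0.875)
  = −0.75 × (-0.133531) = 0.100148 substitutions/site.

0.100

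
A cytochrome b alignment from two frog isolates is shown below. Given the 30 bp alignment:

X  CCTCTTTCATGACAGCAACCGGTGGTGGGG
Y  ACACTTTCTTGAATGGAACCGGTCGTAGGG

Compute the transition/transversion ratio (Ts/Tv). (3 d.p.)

Transitions are A↔G and C↔T; transversions are all other mismatches.
Transitions: 1. Transversions: 7.
R = 1/7 = 0.142857… ≈ 0.143 (to 3 d.p.).

0.143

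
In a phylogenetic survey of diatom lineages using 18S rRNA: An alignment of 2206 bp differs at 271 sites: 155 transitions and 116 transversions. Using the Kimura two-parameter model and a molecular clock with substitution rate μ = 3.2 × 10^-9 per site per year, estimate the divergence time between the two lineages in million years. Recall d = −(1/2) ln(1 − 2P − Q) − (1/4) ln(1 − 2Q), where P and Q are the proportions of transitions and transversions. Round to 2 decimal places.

P = 155/2206 ≈ 0.070263 and Q = 116/2206 ≈ 0.052584.
Under the Kimura two-parameter model, d = −½ ln(1 − 2P − Q) − ¼ ln(1 − 2Q).
1 − 2P − Q = 0.80689, giving −½ ln(0.80689) = 0.107284.
1 − 2Q = 0.894832, giving −¼ ln(0.894832) = 0.027780.
d = 0.107284 + 0.027780 = 0.135064.
Under a molecular clock d = 2μt, so t = d/(2μ) = 0.135064 / (2 × 3.2 × 10^-9) = 21.10 million years.

21.10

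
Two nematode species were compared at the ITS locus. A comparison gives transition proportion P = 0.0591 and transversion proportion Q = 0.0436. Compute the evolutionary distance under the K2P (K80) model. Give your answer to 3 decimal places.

0.111

Under the Kimura two-parameter model, d = −½ ln(1 − 2P − Q) − ¼ ln(1 − 2Q).
1 − 2P − Q = 0.8382, giving −½ ln(0.8382) = 0.088249.
1 − 2Q = 0.9128, giving −¼ ln(0.9128) = 0.022810.
d = 0.088249 + 0.022810 = 0.111059.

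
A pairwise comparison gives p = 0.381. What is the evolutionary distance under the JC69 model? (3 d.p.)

0.532

d = −(3/4) ln(1 − 4p/3) = −0.75 ln(1 − 0.508) = −0.75 ln(0.492)
  = −0.75 × (-0.709277) = 0.531958 substitutions/site.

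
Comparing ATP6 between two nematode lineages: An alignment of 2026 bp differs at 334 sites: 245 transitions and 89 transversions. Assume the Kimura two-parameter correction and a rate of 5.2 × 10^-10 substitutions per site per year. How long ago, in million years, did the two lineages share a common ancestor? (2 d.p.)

183.92

P = 245/2026 ≈ 0.120928 and Q = 89/2026 ≈ 0.043929.
Under the Kimura two-parameter model, d = −½ ln(1 − 2P − Q) − ¼ ln(1 − 2Q).
1 − 2P − Q = 0.714215, giving −½ ln(0.714215) = 0.168286.
1 − 2Q = 0.912142, giving −¼ ln(0.912142) = 0.022990.
d = 0.168286 + 0.022990 = 0.191276.
Under a molecular clock d = 2μt, so t = d/(2μ) = 0.191276 / (2 × 5.2 × 10^-10) = 183.92 million years.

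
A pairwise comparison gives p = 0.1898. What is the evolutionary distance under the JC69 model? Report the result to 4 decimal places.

0.2188

d = −(3/4) ln(1 − 4p/3) = −0.75 ln(1 − 0.253067) = −0.75 ln(0.746933)
  = −0.75 × (-0.291780) = 0.218835 substitutions/site.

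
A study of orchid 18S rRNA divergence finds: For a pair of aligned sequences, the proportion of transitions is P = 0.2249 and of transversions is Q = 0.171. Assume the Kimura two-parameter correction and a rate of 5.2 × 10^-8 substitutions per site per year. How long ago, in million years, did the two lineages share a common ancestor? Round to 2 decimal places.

Under the Kimura two-parameter model, d = −½ ln(1 − 2P − Q) − ¼ ln(1 − 2Q).
1 − 2P − Q = 0.3792, giving −½ ln(0.3792) = 0.484846.
1 − 2Q = 0.658, giving −¼ ln(0.658) = 0.104638.
d = 0.484846 + 0.104638 = 0.589484.
Under a molecular clock d = 2μt, so t = d/(2μ) = 0.589484 / (2 × 5.2 × 10^-8) = 5.67 million years.

5.67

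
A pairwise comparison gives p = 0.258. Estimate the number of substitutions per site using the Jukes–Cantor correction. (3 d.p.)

0.316

d = −(3/4) ln(1 − 4p/3) = −0.75 ln(1 − 0.344) = −0.75 ln(0.656)
  = −0.75 × (-0.421594) = 0.316196 substitutions/site.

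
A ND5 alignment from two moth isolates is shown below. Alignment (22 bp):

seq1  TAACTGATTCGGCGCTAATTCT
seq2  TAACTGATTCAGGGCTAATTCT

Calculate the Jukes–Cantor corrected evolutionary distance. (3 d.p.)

The sequences differ at 2 of 22 sites (11, 13), so p = 2/22 ≈ 0.090909.
d = −(3/4) ln(1 − 4p/3) = −0.75 ln(1 − 0.121212) = −0.75 ln(0.878788)
  = −0.75 × (-0.129212) = 0.096909 substitutions/site.

0.097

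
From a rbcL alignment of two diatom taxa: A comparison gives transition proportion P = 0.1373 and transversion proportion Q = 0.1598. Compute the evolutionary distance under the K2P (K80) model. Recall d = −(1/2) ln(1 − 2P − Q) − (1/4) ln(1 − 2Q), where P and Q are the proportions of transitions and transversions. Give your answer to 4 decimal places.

Under the Kimura two-parameter model, d = −½ ln(1 − 2P − Q) − ¼ ln(1 − 2Q).
1 − 2P − Q = 0.5656, giving −½ ln(0.5656) = 0.284934.
1 − 2Q = 0.6804, giving −¼ ln(0.6804) = 0.096269.
d = 0.284934 + 0.096269 = 0.381203.

0.3812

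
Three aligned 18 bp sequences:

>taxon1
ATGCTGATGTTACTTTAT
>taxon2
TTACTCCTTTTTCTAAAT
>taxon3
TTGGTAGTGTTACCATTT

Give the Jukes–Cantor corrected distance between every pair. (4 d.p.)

d(taxon1,taxon2) = 0.6735, d(taxon1,taxon3) = 0.5482, d(taxon2,taxon3) = 0.8240

taxon1–taxon2: 8/18 sites differ → p ≈ 0.444444, d = −0.75 ln(1 − 0.592592) = 0.673455 ≈ 0.6735.
taxon1–taxon3: 7/18 sites differ → p ≈ 0.388889, d = −0.75 ln(1 − 0.518519) = 0.548166 ≈ 0.5482.
taxon2–taxon3: 9/18 sites differ → p = 0.5, d = −0.75 ln(1 − 0.666667) = 0.823960 ≈ 0.8240.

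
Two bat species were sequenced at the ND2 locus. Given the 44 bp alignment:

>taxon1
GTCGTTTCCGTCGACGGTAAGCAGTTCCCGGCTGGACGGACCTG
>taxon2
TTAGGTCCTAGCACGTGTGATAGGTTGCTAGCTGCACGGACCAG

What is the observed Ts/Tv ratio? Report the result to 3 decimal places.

0.667

Transitions are A↔G and C↔T; transversions are all other mismatches.
Transitions: 8. Transversions: 12.
R = 8/12 = 0.666666… ≈ 0.667 (to 3 d.p.).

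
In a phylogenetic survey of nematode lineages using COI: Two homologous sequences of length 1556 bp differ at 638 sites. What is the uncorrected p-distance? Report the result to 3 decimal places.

0.410

p = 638/1556 = 0.410025… ≈ 0.410 (to 3 d.p.).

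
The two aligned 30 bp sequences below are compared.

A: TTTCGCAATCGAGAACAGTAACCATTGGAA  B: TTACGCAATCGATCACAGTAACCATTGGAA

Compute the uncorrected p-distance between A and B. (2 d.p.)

The sequences differ at 3 of 30 positions (sites 3, 13, 14).
p = 3/30 = 0.10.

0.10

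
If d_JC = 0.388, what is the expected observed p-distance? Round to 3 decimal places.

p = (3/4)(1 − e^(−4d/3)) = 0.75 × (1 − e^(-0.517333)) = 0.75 × (1 − 0.596108) = 0.302919.

0.303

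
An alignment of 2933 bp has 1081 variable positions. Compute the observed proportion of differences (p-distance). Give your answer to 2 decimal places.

0.37

p = 1081/2933 = 0.368564… ≈ 0.37 (to 2 d.p.).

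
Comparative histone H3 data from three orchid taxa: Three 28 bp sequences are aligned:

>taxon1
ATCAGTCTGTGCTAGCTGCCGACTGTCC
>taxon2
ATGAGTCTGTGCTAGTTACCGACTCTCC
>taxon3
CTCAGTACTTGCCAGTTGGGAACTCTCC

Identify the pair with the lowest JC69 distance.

taxon1 and taxon2

taxon1–taxon2: 4/28 differ, p = 0.143, d = 0.158.
taxon1–taxon3: 10/28 differ, p = 0.357, d = 0.485.
taxon2–taxon3: 10/28 differ, p = 0.357, d = 0.485.
The smallest distance is between taxon1 and taxon2.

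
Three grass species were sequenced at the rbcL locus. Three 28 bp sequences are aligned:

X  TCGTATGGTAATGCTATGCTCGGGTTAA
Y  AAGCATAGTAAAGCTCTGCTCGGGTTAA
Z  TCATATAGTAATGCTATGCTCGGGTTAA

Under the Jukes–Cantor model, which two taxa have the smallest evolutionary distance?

X and Z

X–Y: 6/28 differ, p = 0.214, d = 0.252.
X–Z: 2/28 differ, p = 0.071, d = 0.075.
Y–Z: 6/28 differ, p = 0.214, d = 0.252.
The smallest distance is between X and Z.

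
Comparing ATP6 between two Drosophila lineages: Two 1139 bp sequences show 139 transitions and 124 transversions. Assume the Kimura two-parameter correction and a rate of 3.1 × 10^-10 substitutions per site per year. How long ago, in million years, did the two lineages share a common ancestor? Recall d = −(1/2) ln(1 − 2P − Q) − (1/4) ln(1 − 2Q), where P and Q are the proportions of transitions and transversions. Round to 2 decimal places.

450.08

P = 139/1139 ≈ 0.122037 and Q = 124/1139 ≈ 0.108867.
Under the Kimura two-parameter model, d = −½ ln(1 − 2P − Q) − ¼ ln(1 − 2Q).
1 − 2P − Q = 0.647059, giving −½ ln(0.647059) = 0.217659.
1 − 2Q = 0.782266, giving −¼ ln(0.782266) = 0.061390.
d = 0.217659 + 0.061390 = 0.279049.
Under a molecular clock d = 2μt, so t = d/(2μ) = 0.279049 / (2 × 3.1 × 10^-10) = 450.08 million years.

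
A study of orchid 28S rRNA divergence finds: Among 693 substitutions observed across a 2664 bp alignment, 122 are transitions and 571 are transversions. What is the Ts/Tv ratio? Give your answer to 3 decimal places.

R = 122/571 = 0.213660… ≈ 0.214 (to 3 d.p.).

0.214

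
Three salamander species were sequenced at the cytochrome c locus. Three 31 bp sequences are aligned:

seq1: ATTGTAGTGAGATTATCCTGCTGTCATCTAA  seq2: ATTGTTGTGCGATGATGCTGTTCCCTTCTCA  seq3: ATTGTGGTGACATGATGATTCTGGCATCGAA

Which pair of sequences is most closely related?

seq1–seq2: 9/31 differ, p = 0.290, d = 0.367.
seq1–seq3: 8/31 differ, p = 0.258, d = 0.316.
seq2–seq3: 11/31 differ, p = 0.355, d = 0.481.
The smallest distance is between seq1 and seq3.

seq1 and seq3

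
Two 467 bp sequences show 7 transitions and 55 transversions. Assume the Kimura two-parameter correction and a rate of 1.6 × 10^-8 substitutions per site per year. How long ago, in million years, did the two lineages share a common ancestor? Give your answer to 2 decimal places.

4.60

P = 7/467 ≈ 0.014989 and Q = 55/467 ≈ 0.117773.
Under the Kimura two-parameter model, d = −½ ln(1 − 2P − Q) − ¼ ln(1 − 2Q).
1 − 2P − Q = 0.852249, giving −½ ln(0.852249) = 0.079938.
1 − 2Q = 0.764454, giving −¼ ln(0.764454) = 0.067148.
d = 0.079938 + 0.067148 = 0.147086.
Under a molecular clock d = 2μt, so t = d/(2μ) = 0.147086 / (2 × 1.6 × 10^-8) = 4.60 million years.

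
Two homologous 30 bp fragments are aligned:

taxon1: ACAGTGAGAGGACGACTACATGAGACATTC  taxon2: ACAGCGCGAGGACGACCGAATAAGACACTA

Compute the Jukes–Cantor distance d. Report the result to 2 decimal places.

0.33

The sequences differ at 8 of 30 sites (5, 7, 17, 18, 19, 22, 28, 30), so p = 8/30 ≈ 0.266667.
d = −(3/4) ln(1 − 4p/3) = −0.75 ln(1 − 0.355556) = −0.75 ln(0.644444)
  = −0.75 × (-0.439367) = 0.329525 substitutions/site.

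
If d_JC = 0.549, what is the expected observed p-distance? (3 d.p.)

p = (3/4)(1 − e^(−4d/3)) = 0.75 × (1 − e^(-0.732)) = 0.75 × (1 − 0.480946) = 0.389291.

0.389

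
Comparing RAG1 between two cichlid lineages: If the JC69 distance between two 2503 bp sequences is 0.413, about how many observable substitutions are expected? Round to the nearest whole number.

795

Invert JC69: p = (3/4)(1 − e^(−4d/3)) = 0.75 × (1 − e^(-0.550667)) = 0.75 × (1 − 0.576565) = 0.317576.
Expected differing sites = pL ≈ 0.317576 × 2503 = 794.892728 ≈ 795.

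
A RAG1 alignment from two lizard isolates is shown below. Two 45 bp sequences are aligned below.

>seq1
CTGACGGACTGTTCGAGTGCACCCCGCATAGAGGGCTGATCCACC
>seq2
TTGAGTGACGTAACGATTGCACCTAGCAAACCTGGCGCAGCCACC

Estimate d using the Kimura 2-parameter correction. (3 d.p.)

Of 45 sites, 2 differences are transitions and 15 are transversions, so P = 2/45 ≈ 0.044444 and Q = 15/45 ≈ 0.333333.
Under the Kimura two-parameter model, d = −½ ln(1 − 2P − Q) − ¼ ln(1 − 2Q).
1 − 2P − Q = 0.577779, giving −½ ln(0.577779) = 0.274282.
1 − 2Q = 0.333334, giving −¼ ln(0.333334) = 0.274653.
d = 0.274282 + 0.274653 = 0.548935.

0.549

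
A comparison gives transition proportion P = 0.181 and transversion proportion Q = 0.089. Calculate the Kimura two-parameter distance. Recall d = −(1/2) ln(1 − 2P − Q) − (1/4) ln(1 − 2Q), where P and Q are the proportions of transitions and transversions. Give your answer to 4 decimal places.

0.3488

Under the Kimura two-parameter model, d = −½ ln(1 − 2P − Q) − ¼ ln(1 − 2Q).
1 − 2P − Q = 0.549, giving −½ ln(0.549) = 0.299828.
1 − 2Q = 0.822, giving −¼ ln(0.822) = 0.049004.
d = 0.299828 + 0.049004 = 0.348832.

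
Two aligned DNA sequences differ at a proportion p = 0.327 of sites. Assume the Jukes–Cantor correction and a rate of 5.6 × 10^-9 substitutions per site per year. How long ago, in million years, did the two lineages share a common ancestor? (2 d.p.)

38.35

d = −(3/4) ln(1 − 4p/3) = −0.75 ln(1 − 0.436) = −0.75 ln(0.564)
  = −0.75 × (-0.572701) = 0.429526 substitutions/site.
Under a molecular clock d = 2μt, so t = d/(2μ) = 0.429526 / (2 × 5.6 × 10^-9) = 38.35 million years.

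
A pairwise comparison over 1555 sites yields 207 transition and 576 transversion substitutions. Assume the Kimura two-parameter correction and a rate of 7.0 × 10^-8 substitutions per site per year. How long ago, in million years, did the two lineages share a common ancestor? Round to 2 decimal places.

6.03

P = 207/1555 ≈ 0.133119 and Q = 576/1555 ≈ 0.370418.
Under the Kimura two-parameter model, d = −½ ln(1 − 2P − Q) − ¼ ln(1 − 2Q).
1 − 2P − Q = 0.363344, giving −½ ln(0.363344) = 0.506203.
1 − 2Q = 0.259164, giving −¼ ln(0.259164) = 0.337574.
d = 0.506203 + 0.337574 = 0.843777.
Under a molecular clock d = 2μt, so t = d/(2μ) = 0.843777 / (2 × 7.0 × 10^-8) = 6.03 million years.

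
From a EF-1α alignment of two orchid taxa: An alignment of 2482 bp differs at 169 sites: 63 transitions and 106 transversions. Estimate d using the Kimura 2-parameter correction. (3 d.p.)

0.071

P = 63/2482 ≈ 0.025383 and Q = 106/2482 ≈ 0.042707.
Under the Kimura two-parameter model, d = −½ ln(1 − 2P − Q) − ¼ ln(1 − 2Q).
1 − 2P − Q = 0.906527, giving −½ ln(0.906527) = 0.049067.
1 − 2Q = 0.914586, giving −¼ ln(0.914586) = 0.022321.
d = 0.049067 + 0.022321 = 0.071388.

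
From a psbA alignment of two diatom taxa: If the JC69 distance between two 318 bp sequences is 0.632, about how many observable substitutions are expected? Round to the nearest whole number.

Invert JC69: p = (3/4)(1 − e^(−4d/3)) = 0.75 × (1 − e^(-0.842667)) = 0.75 × (1 − 0.430561) = 0.427079.
Expected differing sites = pL ≈ 0.427079 × 318 = 135.811122 ≈ 136.

136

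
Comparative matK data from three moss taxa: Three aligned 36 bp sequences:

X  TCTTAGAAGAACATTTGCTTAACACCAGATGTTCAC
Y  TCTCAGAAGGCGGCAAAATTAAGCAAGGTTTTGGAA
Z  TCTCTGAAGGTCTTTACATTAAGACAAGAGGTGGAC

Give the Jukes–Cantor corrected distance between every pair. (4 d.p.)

d(X,Y) = 1.0124, d(X,Z) = 0.4926, d(Y,Z) = 0.5482

X–Y: 20/36 sites differ → p ≈ 0.555556, d = −0.75 ln(1 − 0.740741) = 1.012446 ≈ 1.0124.
X–Z: 13/36 sites differ → p ≈ 0.361111, d = −0.75 ln(1 − 0.481481) = 0.492584 ≈ 0.4926.
Y–Z: 14/36 sites differ → p ≈ 0.388889, d = −0.75 ln(1 − 0.518519) = 0.548166 ≈ 0.5482.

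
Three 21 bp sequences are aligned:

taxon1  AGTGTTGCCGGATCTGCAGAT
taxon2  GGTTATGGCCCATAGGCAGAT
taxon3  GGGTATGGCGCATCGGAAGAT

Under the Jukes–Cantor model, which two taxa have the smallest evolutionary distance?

taxon1–taxon2: 8/21 differ, p = 0.381, d = 0.532.
taxon1–taxon3: 8/21 differ, p = 0.381, d = 0.532.
taxon2–taxon3: 4/21 differ, p = 0.190, d = 0.220.
The smallest distance is between taxon2 and taxon3.

taxon2 and taxon3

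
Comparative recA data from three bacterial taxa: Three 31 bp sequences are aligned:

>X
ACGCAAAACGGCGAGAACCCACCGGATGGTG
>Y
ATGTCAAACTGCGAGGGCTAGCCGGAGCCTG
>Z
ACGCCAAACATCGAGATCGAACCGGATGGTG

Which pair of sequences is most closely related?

X and Z

X–Y: 12/31 differ, p = 0.387, d = 0.544.
X–Z: 6/31 differ, p = 0.194, d = 0.224.
Y–Z: 11/31 differ, p = 0.355, d = 0.481.
The smallest distance is between X and Z.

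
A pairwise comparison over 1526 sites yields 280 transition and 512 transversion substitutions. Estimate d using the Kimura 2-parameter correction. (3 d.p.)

P = 280/1526 ≈ 0.183486 and Q = 512/1526 ≈ 0.335518.
Under the Kimura two-parameter model, d = −½ ln(1 − 2P − Q) − ¼ ln(1 − 2Q).
1 − 2P − Q = 0.29751, giving −½ ln(0.29751) = 0.606154.
1 − 2Q = 0.328964, giving −¼ ln(0.328964) = 0.277952.
d = 0.606154 + 0.277952 = 0.884106.

0.884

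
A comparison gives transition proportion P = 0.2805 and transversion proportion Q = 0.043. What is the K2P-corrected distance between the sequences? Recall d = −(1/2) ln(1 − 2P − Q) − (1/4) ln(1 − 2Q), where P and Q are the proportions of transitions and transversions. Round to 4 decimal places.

Under the Kimura two-parameter model, d = −½ ln(1 − 2P − Q) − ¼ ln(1 − 2Q).
1 − 2P − Q = 0.396, giving −½ ln(0.396) = 0.463171.
1 − 2Q = 0.914, giving −¼ ln(0.914) = 0.022481.
d = 0.463171 + 0.022481 = 0.485652.

0.4857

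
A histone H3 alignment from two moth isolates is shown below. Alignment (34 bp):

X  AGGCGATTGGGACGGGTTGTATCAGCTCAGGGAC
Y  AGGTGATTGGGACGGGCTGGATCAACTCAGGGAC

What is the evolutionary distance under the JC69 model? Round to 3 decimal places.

The sequences differ at 4 of 34 sites (4, 17, 20, 25), so p = 4/34 ≈ 0.117647.
d = −(3/4) ln(1 − 4p/3) = −0.75 ln(1 − 0.156863) = −0.75 ln(0.843137)
  = −0.75 × (-0.170626) = 0.127970 substitutions/site.

0.128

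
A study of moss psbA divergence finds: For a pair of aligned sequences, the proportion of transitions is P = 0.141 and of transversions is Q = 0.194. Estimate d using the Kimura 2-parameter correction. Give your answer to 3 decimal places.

Under the Kimura two-parameter model, d = −½ ln(1 − 2P − Q) − ¼ ln(1 − 2Q).
1 − 2P − Q = 0.524, giving −½ ln(0.524) = 0.323132.
1 − 2Q = 0.612, giving −¼ ln(0.612) = 0.122756.
d = 0.323132 + 0.122756 = 0.445888.

0.446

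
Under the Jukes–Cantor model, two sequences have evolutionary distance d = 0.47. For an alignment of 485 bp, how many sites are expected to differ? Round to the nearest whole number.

169

Invert JC69: p = (3/4)(1 − e^(−4d/3)) = 0.75 × (1 − e^(-0.626667)) = 0.75 × (1 − 0.534370) = 0.349223.
Expected differing sites = pL ≈ 0.349223 × 485 = 169.373155 ≈ 169.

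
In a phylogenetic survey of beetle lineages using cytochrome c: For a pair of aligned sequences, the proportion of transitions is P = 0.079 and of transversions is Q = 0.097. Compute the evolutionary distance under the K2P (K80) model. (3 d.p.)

0.201

Under the Kimura two-parameter model, d = −½ ln(1 − 2P − Q) − ¼ ln(1 − 2Q).
1 − 2P − Q = 0.745, giving −½ ln(0.745) = 0.147186.
1 − 2Q = 0.806, giving −¼ ln(0.806) = 0.053918.
d = 0.147186 + 0.053918 = 0.201104.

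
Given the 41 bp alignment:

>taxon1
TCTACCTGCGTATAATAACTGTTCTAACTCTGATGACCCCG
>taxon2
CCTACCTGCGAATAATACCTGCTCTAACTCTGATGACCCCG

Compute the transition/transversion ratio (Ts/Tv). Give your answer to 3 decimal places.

Transitions are A↔G and C↔T; transversions are all other mismatches.
Transitions: 2. Transversions: 2.
R = 2/2 = 1.000.

1.000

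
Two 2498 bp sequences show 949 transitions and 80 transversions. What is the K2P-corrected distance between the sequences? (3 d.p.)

0.801

P = 949/2498 ≈ 0.379904 and Q = 80/2498 ≈ 0.032026.
Under the Kimura two-parameter model, d = −½ ln(1 − 2P − Q) − ¼ ln(1 − 2Q).
1 − 2P − Q = 0.208166, giving −½ ln(0.208166) = 0.784710.
1 − 2Q = 0.935948, giving −¼ ln(0.935948) = 0.016549.
d = 0.784710 + 0.016549 = 0.801259.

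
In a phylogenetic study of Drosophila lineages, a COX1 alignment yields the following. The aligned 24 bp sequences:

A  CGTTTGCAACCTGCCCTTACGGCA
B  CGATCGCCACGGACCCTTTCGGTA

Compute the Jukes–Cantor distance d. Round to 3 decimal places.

The sequences differ at 8 of 24 sites (3, 5, 8, 11, 12, 13, 19, 23), so p = 8/24 ≈ 0.333333.
d = −(3/4) ln(1 − 4p/3) = −0.75 ln(1 − 0.444444) = −0.75 ln(0.555556)
  = −0.75 × (-0.587786) = 0.440840 substitutions/site.

0.441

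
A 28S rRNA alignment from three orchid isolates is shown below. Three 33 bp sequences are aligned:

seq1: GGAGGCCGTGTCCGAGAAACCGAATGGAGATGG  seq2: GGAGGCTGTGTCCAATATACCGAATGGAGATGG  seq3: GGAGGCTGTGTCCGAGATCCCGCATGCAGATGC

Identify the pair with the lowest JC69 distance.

seq1–seq2: 4/33 differ, p = 0.121, d = 0.132.
seq1–seq3: 6/33 differ, p = 0.182, d = 0.208.
seq2–seq3: 6/33 differ, p = 0.182, d = 0.208.
The smallest distance is between seq1 and seq2.

seq1 and seq2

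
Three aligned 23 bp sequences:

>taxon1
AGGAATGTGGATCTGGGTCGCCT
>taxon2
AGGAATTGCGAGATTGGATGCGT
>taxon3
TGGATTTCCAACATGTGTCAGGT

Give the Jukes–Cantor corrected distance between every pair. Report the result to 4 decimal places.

taxon1–taxon2: 9/23 sites differ → p ≈ 0.391304, d = −0.75 ln(1 − 0.521739) = 0.553199 ≈ 0.5532.
taxon1–taxon3: 12/23 sites differ → p ≈ 0.521739, d = −0.75 ln(1 − 0.695652) = 0.892188 ≈ 0.8922.
taxon2–taxon3: 11/23 sites differ → p ≈ 0.478261, d = −0.75 ln(1 − 0.637681) = 0.761423 ≈ 0.7614.

d(taxon1,taxon2) = 0.5532, d(taxon1,taxon3) = 0.8922, d(taxon2,taxon3) = 0.7614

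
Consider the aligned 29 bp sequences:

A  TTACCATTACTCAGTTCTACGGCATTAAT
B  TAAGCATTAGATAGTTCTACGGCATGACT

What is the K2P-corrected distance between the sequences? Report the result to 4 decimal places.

Of 29 sites, 1 differences are transitions and 6 are transversions, so P = 1/29 ≈ 0.034483 and Q = 6/29 ≈ 0.206897.
Under the Kimura two-parameter model, d = −½ ln(1 − 2P − Q) − ¼ ln(1 − 2Q).
1 − 2P − Q = 0.724137, giving −½ ln(0.724137) = 0.161387.
1 − 2Q = 0.586206, giving −¼ ln(0.586206) = 0.133521.
d = 0.161387 + 0.133521 = 0.294908.

0.2949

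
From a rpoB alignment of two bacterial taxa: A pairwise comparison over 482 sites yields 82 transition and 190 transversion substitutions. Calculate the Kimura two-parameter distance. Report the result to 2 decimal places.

1.05

P = 82/482 ≈ 0.170124 and Q = 190/482 ≈ 0.394191.
Under the Kimura two-parameter model, d = −½ ln(1 − 2P − Q) − ¼ ln(1 − 2Q).
1 − 2P − Q = 0.265561, giving −½ ln(0.265561) = 0.662955.
1 − 2Q = 0.211618, giving −¼ ln(0.211618) = 0.388243.
d = 0.662955 + 0.388243 = 1.051198.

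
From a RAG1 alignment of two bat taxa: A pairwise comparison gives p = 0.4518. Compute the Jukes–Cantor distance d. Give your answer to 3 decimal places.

0.692

d = −(3/4) ln(1 − 4p/3) = −0.75 ln(1 − 0.6024) = −0.75 ln(0.3976)
  = −0.75 × (-0.922309) = 0.691732 substitutions/site.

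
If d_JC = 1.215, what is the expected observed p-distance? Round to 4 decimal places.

0.6016

p = (3/4)(1 − e^(−4d/3)) = 0.75 × (1 − e^(-1.62)) = 0.75 × (1 − 0.197899) = 0.601576.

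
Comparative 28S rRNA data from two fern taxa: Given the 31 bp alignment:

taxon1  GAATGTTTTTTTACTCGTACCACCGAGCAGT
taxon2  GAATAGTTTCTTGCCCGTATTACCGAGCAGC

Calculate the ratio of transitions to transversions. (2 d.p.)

7.00

Transitions are A↔G and C↔T; transversions are all other mismatches.
Transitions: 7. Transversions: 1.
R = 7/1 = 7.00.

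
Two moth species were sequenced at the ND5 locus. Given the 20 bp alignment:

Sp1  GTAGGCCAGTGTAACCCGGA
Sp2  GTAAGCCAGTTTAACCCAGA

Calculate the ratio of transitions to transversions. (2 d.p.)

2.00

Transitions are A↔G and C↔T; transversions are all other mismatches.
Transitions: 2. Transversions: 1.
R = 2/1 = 2.00.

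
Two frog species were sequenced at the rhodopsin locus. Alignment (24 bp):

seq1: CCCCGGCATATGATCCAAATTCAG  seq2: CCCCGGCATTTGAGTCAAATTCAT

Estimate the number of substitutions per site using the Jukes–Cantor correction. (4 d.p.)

0.1885

The sequences differ at 4 of 24 sites (10, 14, 15, 24), so p = 4/24 ≈ 0.166667.
d = −(3/4) ln(1 − 4p/3) = −0.75 ln(1 − 0.222223) = −0.75 ln(0.777777)
  = −0.75 × (-0.251315) = 0.188486 substitutions/site.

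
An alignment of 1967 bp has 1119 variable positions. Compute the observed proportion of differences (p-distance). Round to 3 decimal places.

0.569

p = 1119/1967 = 0.568886… ≈ 0.569 (to 3 d.p.).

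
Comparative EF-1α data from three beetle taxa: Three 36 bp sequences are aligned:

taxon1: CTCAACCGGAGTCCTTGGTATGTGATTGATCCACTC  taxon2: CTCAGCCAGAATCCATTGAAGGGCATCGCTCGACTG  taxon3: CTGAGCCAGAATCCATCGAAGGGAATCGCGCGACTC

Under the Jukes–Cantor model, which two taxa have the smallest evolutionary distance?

taxon2 and taxon3

taxon1–taxon2: 13/36 differ, p = 0.361, d = 0.493.
taxon1–taxon3: 14/36 differ, p = 0.389, d = 0.548.
taxon2–taxon3: 5/36 differ, p = 0.139, d = 0.154.
The smallest distance is between taxon2 and taxon3.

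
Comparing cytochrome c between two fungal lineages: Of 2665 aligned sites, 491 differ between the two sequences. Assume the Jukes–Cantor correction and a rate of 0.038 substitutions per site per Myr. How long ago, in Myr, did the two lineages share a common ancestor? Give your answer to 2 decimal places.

2.78

p = 491/2665 ≈ 0.18424.
d = −(3/4) ln(1 − 4p/3) = −0.75 ln(1 − 0.245653) = −0.75 ln(0.754347)
  = −0.75 × (-0.281903) = 0.211427 substitutions/site.
Under a molecular clock d = 2μt, so t = d/(2μ) = 0.211427 / (2 × 0.038) = 2.78 Myr.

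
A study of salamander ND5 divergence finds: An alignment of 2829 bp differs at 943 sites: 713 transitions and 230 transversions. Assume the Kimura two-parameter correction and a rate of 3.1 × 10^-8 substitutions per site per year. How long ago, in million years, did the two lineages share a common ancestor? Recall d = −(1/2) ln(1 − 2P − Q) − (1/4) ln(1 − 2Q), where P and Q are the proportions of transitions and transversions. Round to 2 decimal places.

7.82

P = 713/2829 ≈ 0.252033 and Q = 230/2829 ≈ 0.081301.
Under the Kimura two-parameter model, d = −½ ln(1 − 2P − Q) − ¼ ln(1 − 2Q).
1 − 2P − Q = 0.414633, giving −½ ln(0.414633) = 0.440181.
1 − 2Q = 0.837398, giving −¼ ln(0.837398) = 0.044364.
d = 0.440181 + 0.044364 = 0.484545.
Under a molecular clock d = 2μt, so t = d/(2μ) = 0.484545 / (2 × 3.1 × 10^-8) = 7.82 million years.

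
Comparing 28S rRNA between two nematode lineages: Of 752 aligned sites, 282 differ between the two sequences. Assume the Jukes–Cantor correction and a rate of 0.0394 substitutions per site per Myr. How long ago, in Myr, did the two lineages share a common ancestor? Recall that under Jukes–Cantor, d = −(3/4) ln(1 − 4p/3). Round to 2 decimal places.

6.60

p = 282/752 = 0.375.
d = −(3/4) ln(1 − 4p/3) = −0.75 ln(1 − 0.5) = −0.75 ln(0.5)
  = −0.75 × (-0.693147) = 0.519860 substitutions/site.
Under a molecular clock d = 2μt, so t = d/(2μ) = 0.519860 / (2 × 0.0394) = 6.60 Myr.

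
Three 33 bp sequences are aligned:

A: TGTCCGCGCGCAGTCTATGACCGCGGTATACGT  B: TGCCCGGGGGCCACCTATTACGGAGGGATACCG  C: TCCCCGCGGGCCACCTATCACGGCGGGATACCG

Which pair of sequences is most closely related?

A–B: 12/33 differ, p = 0.364, d = 0.497.
A–C: 11/33 differ, p = 0.333, d = 0.441.
B–C: 4/33 differ, p = 0.121, d = 0.132.
The smallest distance is between B and C.

B and C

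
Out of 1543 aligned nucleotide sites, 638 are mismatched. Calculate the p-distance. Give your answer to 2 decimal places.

p = 638/1543 = 0.413480… ≈ 0.41 (to 2 d.p.).

0.41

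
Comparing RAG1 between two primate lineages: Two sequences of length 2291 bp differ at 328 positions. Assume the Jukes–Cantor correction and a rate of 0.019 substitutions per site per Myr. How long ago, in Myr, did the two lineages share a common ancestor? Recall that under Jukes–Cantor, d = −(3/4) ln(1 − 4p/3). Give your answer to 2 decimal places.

4.18

p = 328/2291 ≈ 0.143169.
d = −(3/4) ln(1 − 4p/3) = −0.75 ln(1 − 0.190892) = −0.75 ln(0.809108)
  = −0.75 × (-0.211823) = 0.158867 substitutions/site.
Under a molecular clock d = 2μt, so t = d/(2μ) = 0.158867 / (2 × 0.019) = 4.18 Myr.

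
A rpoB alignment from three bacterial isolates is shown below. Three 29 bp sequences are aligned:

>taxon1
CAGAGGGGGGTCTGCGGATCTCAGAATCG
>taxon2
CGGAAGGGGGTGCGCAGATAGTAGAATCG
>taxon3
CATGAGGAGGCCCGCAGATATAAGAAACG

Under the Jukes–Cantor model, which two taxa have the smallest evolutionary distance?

taxon1 and taxon2

taxon1–taxon2: 8/29 differ, p = 0.276, d = 0.344.
taxon1–taxon3: 10/29 differ, p = 0.345, d = 0.462.
taxon2–taxon3: 9/29 differ, p = 0.310, d = 0.401.
The smallest distance is between taxon1 and taxon2.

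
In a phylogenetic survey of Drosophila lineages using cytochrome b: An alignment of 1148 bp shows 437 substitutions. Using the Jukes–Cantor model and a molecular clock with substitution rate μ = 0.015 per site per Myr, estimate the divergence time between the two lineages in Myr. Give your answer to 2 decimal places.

p = 437/1148 ≈ 0.380662.
d = −(3/4) ln(1 − 4p/3) = −0.75 ln(1 − 0.507549) = −0.75 ln(0.492451)
  = −0.75 × (-0.708360) = 0.531270 substitutions/site.
Under a molecular clock d = 2μt, so t = d/(2μ) = 0.531270 / (2 × 0.015) = 17.71 Myr.

17.71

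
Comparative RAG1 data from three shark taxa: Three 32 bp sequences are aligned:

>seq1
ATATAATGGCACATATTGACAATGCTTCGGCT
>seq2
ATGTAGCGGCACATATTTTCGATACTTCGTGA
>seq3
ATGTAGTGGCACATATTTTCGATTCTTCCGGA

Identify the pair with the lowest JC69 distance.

seq2 and seq3

seq1–seq2: 10/32 differ, p = 0.313, d = 0.404.
seq1–seq3: 9/32 differ, p = 0.281, d = 0.353.
seq2–seq3: 4/32 differ, p = 0.125, d = 0.137.
The smallest distance is between seq2 and seq3.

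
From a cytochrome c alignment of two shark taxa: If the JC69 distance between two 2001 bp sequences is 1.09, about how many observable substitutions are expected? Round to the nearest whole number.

Invert JC69: p = (3/4)(1 − e^(−4d/3)) = 0.75 × (1 − e^(-1.453333)) = 0.75 × (1 − 0.233790) = 0.574658.
Expected differing sites = pL ≈ 0.574658 × 2001 = 1149.890658 ≈ 1150.

1150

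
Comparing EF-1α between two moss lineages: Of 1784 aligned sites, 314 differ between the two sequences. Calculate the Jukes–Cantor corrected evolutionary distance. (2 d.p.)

p = 314/1784 ≈ 0.176009.
d = −(3/4) ln(1 − 4p/3) = −0.75 ln(1 − 0.234679) = −0.75 ln(0.765321)
  = −0.75 × (-0.267460) = 0.200595 substitutions/site.

0.20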